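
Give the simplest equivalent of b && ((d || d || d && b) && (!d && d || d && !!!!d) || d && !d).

b && d

b && ((d || d || d && b) && (!d && d || d && !!!!d) || d && !d)
= b && ((d || d && b) && (!d && d || d && !!!!d) || d && !d)   — idempotence
= b && (d && (!d && d || d && !!!!d) || d && !d)   — absorption
= b && (d && (!d && d || d && !!d) || d && !d)   — double negation
= b && (d && (!d && d || d && d) || d && !d)   — double negation
= b && (d && d || d && !d)   — distribution
= b && d   — distribution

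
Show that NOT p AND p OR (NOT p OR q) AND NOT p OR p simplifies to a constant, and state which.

NOT p AND p OR (NOT p OR q) AND NOT p OR p
= (NOT p OR q) AND NOT p OR p   [complement / identity]
= NOT p OR p   [absorption]
= TRUE   [complement]

TRUE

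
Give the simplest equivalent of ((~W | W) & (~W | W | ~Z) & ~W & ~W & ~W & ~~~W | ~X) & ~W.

~W

((~W | W) & (~W | W | ~Z) & ~W & ~W & ~W & ~~~W | ~X) & ~W
= ((~W | W) & ~W & ~W & ~W & ~~~W | ~X) & ~W   [absorption]
= ((~W | W) & ~W & ~W & ~W & ~W | ~X) & ~W   [double negation]
= ((~W | W) & ~W & ~W | ~X) & ~W   [idempotence]
= ((~W | W) & ~W | ~X) & ~W   [idempotence]
= (~W | ~X) & ~W   [complement / identity]
= ~W   [absorption]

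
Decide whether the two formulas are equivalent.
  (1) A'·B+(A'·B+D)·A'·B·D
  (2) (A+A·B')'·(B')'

E1: A'·B+(A'·B+D)·A'·B·D
    = A'·B+A'·B·D   [absorption]
    = A'·B   [absorption]
E2: (A+A·B')'·(B')'
    = A'·(B')'   [absorption]
    = A'·B   [double negation]
Both reduce to A'·B, so they are equivalent.

Yes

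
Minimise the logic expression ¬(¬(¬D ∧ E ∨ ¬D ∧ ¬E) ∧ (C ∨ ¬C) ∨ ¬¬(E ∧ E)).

¬(¬(¬D ∧ E ∨ ¬D ∧ ¬E) ∧ (C ∨ ¬C) ∨ ¬¬(E ∧ E))
= ¬(¬(¬D ∧ E ∨ ¬D ∧ ¬E) ∧ (C ∨ ¬C) ∨ ¬¬E)   (idempotence)
= ¬(¬¬D ∧ (C ∨ ¬C) ∨ ¬¬E)   (distribution)
= ¬(¬¬D ∨ ¬¬E)   (complement / identity)
= ¬D ∧ ¬E   (De Morgan)

¬D ∧ ¬E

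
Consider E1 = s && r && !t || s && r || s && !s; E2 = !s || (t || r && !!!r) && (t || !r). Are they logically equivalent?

E1: s && r && !t || s && r || s && !s
    = s && r && !t || s && r   (complement / identity)
    = s && r   (absorption)
E2: !s || (t || r && !!!r) && (t || !r)
    = !s || (t || r && !r) && (t || !r)   (double negation)
    = !s || t && (t || !r)   (complement / identity)
    = !s || t   (absorption)
These differ: at r=0, s=0, t=0, E1 = 0 but E2 = 1.

No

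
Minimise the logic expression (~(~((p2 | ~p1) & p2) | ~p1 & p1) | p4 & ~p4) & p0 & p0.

p2 & p0

(~(~((p2 | ~p1) & p2) | ~p1 & p1) | p4 & ~p4) & p0 & p0
= ~(~((p2 | ~p1) & p2) | ~p1 & p1) & p0 & p0   (complement / identity)
= ~(~((p2 | ~p1) & p2) | ~p1 & p1) & p0   (idempotence)
= ~~((p2 | ~p1) & p2) & p0   (complement / identity)
= ~~p2 & p0   (absorption)
= p2 & p0   (double negation)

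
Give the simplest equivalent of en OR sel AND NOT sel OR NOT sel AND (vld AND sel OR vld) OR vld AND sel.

en OR vld

en OR sel AND NOT sel OR NOT sel AND (vld AND sel OR vld) OR vld AND sel
= en OR sel AND NOT sel OR NOT sel AND vld OR vld AND sel   [absorption]
= en OR sel AND NOT sel OR vld   [distribution]
= en OR vld   [complement / identity]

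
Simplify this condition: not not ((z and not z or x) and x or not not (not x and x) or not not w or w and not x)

not not ((z and not z or x) and x or not not (not x and x) or not not w or w and not x)
= not not ((z and not z or x) and x or not not (not x and x) or w or w and not x)
= not not ((z and not z or x) and x or not not (not x and x) or w)
= not not ((z and not z or x) and x or not x and x or w)
= not not (x and x or not x and x or w)
= not not (x or w)
= x or w

x or w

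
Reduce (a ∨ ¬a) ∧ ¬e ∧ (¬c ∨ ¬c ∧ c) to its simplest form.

¬e ∧ ¬c

(a ∨ ¬a) ∧ ¬e ∧ (¬c ∨ ¬c ∧ c)
= ¬e ∧ (¬c ∨ ¬c ∧ c)   (complement / identity)
= ¬e ∧ ¬c   (complement / identity)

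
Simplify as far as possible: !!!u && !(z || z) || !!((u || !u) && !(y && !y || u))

!!!u && !(z || z) || !!((u || !u) && !(y && !y || u))
= !!!u && !(z || z) || !!!(y && !y || u)   [complement / identity]
= !!!u && !z || !!!(y && !y || u)   [idempotence]
= !!!u && !z || !!!u   [complement / identity]
= !!!u   [absorption]
= !u   [double negation]

!u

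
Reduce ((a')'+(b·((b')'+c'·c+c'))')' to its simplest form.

((a')'+(b·((b')'+c'·c+c'))')'
= a'·b·((b')'+c'·c+c')   [De Morgan]
= a'·b·((b')'+c')   [complement / identity]
= a'·b·(b+c')   [double negation]
= a'·b   [absorption]

a'·b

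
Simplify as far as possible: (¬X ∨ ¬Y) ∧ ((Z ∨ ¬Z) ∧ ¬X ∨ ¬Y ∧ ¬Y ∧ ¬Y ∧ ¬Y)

(¬X ∨ ¬Y) ∧ ((Z ∨ ¬Z) ∧ ¬X ∨ ¬Y ∧ ¬Y ∧ ¬Y ∧ ¬Y)
= (¬X ∨ ¬Y) ∧ ((Z ∨ ¬Z) ∧ ¬X ∨ ¬Y ∧ ¬Y)   — idempotence
= (¬X ∨ ¬Y) ∧ ((Z ∨ ¬Z) ∧ ¬X ∨ ¬Y)   — idempotence
= (¬X ∨ ¬Y) ∧ (¬X ∨ ¬Y)   — complement / identity
= ¬X ∨ ¬Y   — idempotence

¬X ∨ ¬Y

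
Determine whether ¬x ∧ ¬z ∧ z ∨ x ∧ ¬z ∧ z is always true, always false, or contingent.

always false

¬x ∧ ¬z ∧ z ∨ x ∧ ¬z ∧ z
= ¬z ∧ z
= False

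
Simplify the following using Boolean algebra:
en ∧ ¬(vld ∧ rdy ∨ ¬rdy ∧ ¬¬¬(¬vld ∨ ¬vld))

en ∧ ¬vld

en ∧ ¬(vld ∧ rdy ∨ ¬rdy ∧ ¬¬¬(¬vld ∨ ¬vld))
= en ∧ ¬(vld ∧ rdy ∨ ¬rdy ∧ ¬(¬vld ∨ ¬vld))   (double negation)
= en ∧ ¬(vld ∧ rdy ∨ ¬rdy ∧ ¬¬vld)   (idempotence)
= en ∧ ¬(vld ∧ rdy ∨ ¬rdy ∧ vld)   (double negation)
= en ∧ ¬vld   (distribution)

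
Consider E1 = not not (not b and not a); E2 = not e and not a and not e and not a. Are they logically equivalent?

No

E1: not not (not b and not a)
    = not b and not a   [double negation]
E2: not e and not a and not e and not a
    = not e and not a   [idempotence]
These differ: at a=0, b=0, e=1, E1 = 1 but E2 = 0.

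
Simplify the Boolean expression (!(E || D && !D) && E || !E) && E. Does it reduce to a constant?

(!(E || D && !D) && E || !E) && E
= (!E && E || !E) && E   (complement / identity)
= !E && E   (complement / identity)
= false   (complement)

false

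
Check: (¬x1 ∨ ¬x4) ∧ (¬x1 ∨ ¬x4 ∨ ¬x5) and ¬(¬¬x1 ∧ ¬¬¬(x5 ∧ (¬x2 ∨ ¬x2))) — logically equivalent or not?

No

E1: (¬x1 ∨ ¬x4) ∧ (¬x1 ∨ ¬x4 ∨ ¬x5)
    = ¬x1 ∨ ¬x4
E2: ¬(¬¬x1 ∧ ¬¬¬(x5 ∧ (¬x2 ∨ ¬x2)))
    = ¬x1 ∨ ¬¬(x5 ∧ (¬x2 ∨ ¬x2))
    = ¬x1 ∨ ¬¬(x5 ∧ ¬x2)
    = ¬x1 ∨ x5 ∧ ¬x2
These differ: at x1=1, x2=1, x4=0, x5=0, E1 = 1 but E2 = 0.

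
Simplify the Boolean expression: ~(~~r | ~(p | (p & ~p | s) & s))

~r & (p | s)

~(~~r | ~(p | (p & ~p | s) & s))
= ~r & (p | (p & ~p | s) & s)   — De Morgan
= ~r & (p | s & s)   — complement / identity
= ~r & (p | s)   — idempotence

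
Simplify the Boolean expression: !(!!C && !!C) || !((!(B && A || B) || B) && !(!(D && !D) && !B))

!C || !B

!(!!C && !!C) || !((!(B && A || B) || B) && !(!(D && !D) && !B))
= !!!C || !((!(B && A || B) || B) && !(!(D && !D) && !B))   — idempotence
= !C || !((!(B && A || B) || B) && !(!(D && !D) && !B))   — double negation
= !C || !((!B || B) && !(!(D && !D) && !B))   — absorption
= !C || !((!B || B) && (D && !D || B))   — De Morgan
= !C || !((!B || B) && B)   — complement / identity
= !C || !B   — complement / identity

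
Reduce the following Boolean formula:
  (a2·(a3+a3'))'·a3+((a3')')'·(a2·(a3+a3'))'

(a2·(a3+a3'))'·a3+((a3')')'·(a2·(a3+a3'))'
= (a2·(a3+a3'))'·a3+a3'·(a2·(a3+a3'))'   [double negation]
= (a2·(a3+a3'))'   [distribution]
= a2'   [complement / identity]

a2'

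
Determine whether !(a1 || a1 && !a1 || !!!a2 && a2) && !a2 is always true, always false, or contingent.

!(a1 || a1 && !a1 || !!!a2 && a2) && !a2
= !(a1 || !!!a2 && a2) && !a2   — complement / identity
= !(a1 || !a2 && a2) && !a2   — double negation
= !a1 && !a2   — complement / identity
This depends on a1, a2, so it is not a constant.

contingent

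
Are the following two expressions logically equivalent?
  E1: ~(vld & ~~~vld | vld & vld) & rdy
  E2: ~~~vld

No

E1: ~(vld & ~~~vld | vld & vld) & rdy
    = ~(vld & ~~~vld | vld) & rdy   — idempotence
    = ~(vld & ~vld | vld) & rdy   — double negation
    = ~vld & rdy   — complement / identity
E2: ~~~vld
    = ~vld   — double negation
These differ: at rdy=0, vld=0, E1 = 0 but E2 = 1.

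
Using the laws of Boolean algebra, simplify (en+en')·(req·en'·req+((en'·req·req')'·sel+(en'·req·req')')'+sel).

(en+en')·(req·en'·req+((en'·req·req')'·sel+(en'·req·req')')'+sel)
= (en+en')·(req·en'·req+((en'·req·req')')'+sel)   [absorption]
= (en+en')·(req·en'·req+en'·req·req'+sel)   [double negation]
= (en+en')·(en'·req+sel)   [distribution]
= en'·req+sel   [complement / identity]

en'·req+sel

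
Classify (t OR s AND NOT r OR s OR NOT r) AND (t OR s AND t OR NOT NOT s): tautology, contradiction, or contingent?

contingent

(t OR s AND NOT r OR s OR NOT r) AND (t OR s AND t OR NOT NOT s)
= (t OR s OR NOT r) AND (t OR s AND t OR NOT NOT s)   (absorption)
= (t OR s OR NOT r) AND (t OR s AND t OR s)   (double negation)
= (t OR s OR NOT r) AND (t OR s)   (absorption)
= t OR s   (absorption)
This depends on s, t, so it is not a constant.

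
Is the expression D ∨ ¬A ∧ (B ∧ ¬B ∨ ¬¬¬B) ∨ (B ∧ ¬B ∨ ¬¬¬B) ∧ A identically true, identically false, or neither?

neither

D ∨ ¬A ∧ (B ∧ ¬B ∨ ¬¬¬B) ∨ (B ∧ ¬B ∨ ¬¬¬B) ∧ A
= D ∨ B ∧ ¬B ∨ ¬¬¬B   [distribution]
= D ∨ B ∧ ¬B ∨ ¬B   [double negation]
= D ∨ ¬B   [complement / identity]
This depends on B, D, so it is not a constant.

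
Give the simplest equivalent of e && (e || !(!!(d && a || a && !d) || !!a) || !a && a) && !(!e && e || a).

e && (e || !(!!(d && a || a && !d) || !!a) || !a && a) && !(!e && e || a)
= e && (e || !(!!(d && a || a && !d) || !!a) || !a && a) && !a
= e && (e || !(!!(d && a || a && !d) || !!a)) && !a
= e && (e || !(!!a || !!a)) && !a
= e && (e || !!!a) && !a
= e && (e || !a) && !a
= e && !a

e && !a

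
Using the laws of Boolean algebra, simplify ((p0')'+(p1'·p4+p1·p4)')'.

((p0')'+(p1'·p4+p1·p4)')'
= p0'·(p1'·p4+p1·p4)   — De Morgan
= p0'·p4   — distribution

p0'·p4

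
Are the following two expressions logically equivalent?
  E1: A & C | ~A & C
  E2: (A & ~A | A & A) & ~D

E1: A & C | ~A & C
    = C & (A | ~A)
    = C
E2: (A & ~A | A & A) & ~D
    = A & ~D
These differ: at A=0, C=1, D=0, E1 = 1 but E2 = 0.

No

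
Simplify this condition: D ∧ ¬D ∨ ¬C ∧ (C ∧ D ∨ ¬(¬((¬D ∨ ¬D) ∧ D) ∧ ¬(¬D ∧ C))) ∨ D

D

D ∧ ¬D ∨ ¬C ∧ (C ∧ D ∨ ¬(¬((¬D ∨ ¬D) ∧ D) ∧ ¬(¬D ∧ C))) ∨ D
= ¬C ∧ (C ∧ D ∨ ¬(¬((¬D ∨ ¬D) ∧ D) ∧ ¬(¬D ∧ C))) ∨ D   (complement / identity)
= ¬C ∧ (C ∧ D ∨ (¬D ∨ ¬D) ∧ D ∨ ¬D ∧ C) ∨ D   (De Morgan)
= ¬C ∧ (C ∧ D ∨ ¬D ∧ D ∨ ¬D ∧ C) ∨ D   (idempotence)
= ¬C ∧ (C ∧ D ∨ ¬D ∧ C) ∨ D   (complement / identity)
= ¬C ∧ C ∨ D   (distribution)
= D   (complement / identity)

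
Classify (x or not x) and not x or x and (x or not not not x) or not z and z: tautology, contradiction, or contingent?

(x or not x) and not x or x and (x or not not not x) or not z and z
= (x or not x) and not x or x and (x or not x) or not z and z   (double negation)
= (x or not x) and not x or x and (x or not x)   (complement / identity)
= x or not x   (distribution)
= True   (complement)

tautology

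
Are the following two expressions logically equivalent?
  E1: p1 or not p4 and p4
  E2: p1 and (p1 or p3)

E1: p1 or not p4 and p4
    = p1
E2: p1 and (p1 or p3)
    = p1
Both reduce to p1, so they are equivalent.

Yes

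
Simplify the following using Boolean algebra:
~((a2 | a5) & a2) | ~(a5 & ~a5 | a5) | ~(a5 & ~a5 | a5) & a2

~((a2 | a5) & a2) | ~(a5 & ~a5 | a5) | ~(a5 & ~a5 | a5) & a2
= ~a2 | ~(a5 & ~a5 | a5) | ~(a5 & ~a5 | a5) & a2
= ~a2 | ~(a5 & ~a5 | a5)
= ~a2 | ~a5

~a2 | ~a5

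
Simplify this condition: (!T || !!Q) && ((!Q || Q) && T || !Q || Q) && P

(!T || Q) && P

(!T || !!Q) && ((!Q || Q) && T || !Q || Q) && P
= (!T || !!Q) && (!Q || Q) && P   [absorption]
= (!T || Q) && (!Q || Q) && P   [double negation]
= (!T || Q) && P   [complement / identity]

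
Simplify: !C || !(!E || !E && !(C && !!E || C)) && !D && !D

!C || E && !D

!C || !(!E || !E && !(C && !!E || C)) && !D && !D
= !C || !(!E || !E && !(C && E || C)) && !D && !D   — double negation
= !C || !(!E || !E && !(C && E || C)) && !D   — idempotence
= !C || !(!E || !E && !C) && !D   — absorption
= !C || !!E && !D   — absorption
= !C || E && !D   — double negation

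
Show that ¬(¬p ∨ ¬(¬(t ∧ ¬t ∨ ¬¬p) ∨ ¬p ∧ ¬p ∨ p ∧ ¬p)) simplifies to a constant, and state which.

False

¬(¬p ∨ ¬(¬(t ∧ ¬t ∨ ¬¬p) ∨ ¬p ∧ ¬p ∨ p ∧ ¬p))
= ¬(¬p ∨ ¬(¬(t ∧ ¬t ∨ p) ∨ ¬p ∧ ¬p ∨ p ∧ ¬p))   (double negation)
= ¬(¬p ∨ ¬(¬(t ∧ ¬t ∨ p) ∨ ¬p))   (distribution)
= ¬(¬p ∨ ¬(¬p ∨ ¬p))   (complement / identity)
= p ∧ (¬p ∨ ¬p)   (De Morgan)
= p ∧ ¬p   (idempotence)
= False   (complement)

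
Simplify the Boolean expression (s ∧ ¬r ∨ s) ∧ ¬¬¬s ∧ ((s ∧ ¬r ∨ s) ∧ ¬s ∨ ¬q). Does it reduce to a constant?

(s ∧ ¬r ∨ s) ∧ ¬¬¬s ∧ ((s ∧ ¬r ∨ s) ∧ ¬s ∨ ¬q)
= (s ∧ ¬r ∨ s) ∧ ¬s ∧ ((s ∧ ¬r ∨ s) ∧ ¬s ∨ ¬q)   — double negation
= (s ∧ ¬r ∨ s) ∧ ¬s   — absorption
= s ∧ ¬s   — absorption
= False   — complement

False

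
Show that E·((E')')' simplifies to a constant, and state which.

0

E·((E')')'
= E·E'
= 0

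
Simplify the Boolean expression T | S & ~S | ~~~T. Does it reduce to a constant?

1

T | S & ~S | ~~~T
= T | S & ~S | ~T
= T | ~T
= 1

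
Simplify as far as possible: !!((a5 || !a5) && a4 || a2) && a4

!!((a5 || !a5) && a4 || a2) && a4
= !!(a4 || a2) && a4   [complement / identity]
= (a4 || a2) && a4   [double negation]
= a4   [absorption]

a4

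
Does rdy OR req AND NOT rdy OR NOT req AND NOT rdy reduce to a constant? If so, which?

rdy OR req AND NOT rdy OR NOT req AND NOT rdy
= rdy OR NOT rdy   (distribution)
= TRUE   (complement)

yes, True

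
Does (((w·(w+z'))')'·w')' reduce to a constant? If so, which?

(((w·(w+z'))')'·w')'
= ((w')'·w')'   (absorption)
= w'+w   (De Morgan)
= 1   (complement)

yes, True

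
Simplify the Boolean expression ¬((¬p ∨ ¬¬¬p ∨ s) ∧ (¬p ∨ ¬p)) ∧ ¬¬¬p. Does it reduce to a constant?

¬((¬p ∨ ¬¬¬p ∨ s) ∧ (¬p ∨ ¬p)) ∧ ¬¬¬p
= ¬((¬p ∨ ¬p ∨ s) ∧ (¬p ∨ ¬p)) ∧ ¬¬¬p   [double negation]
= ¬(¬p ∨ ¬p) ∧ ¬¬¬p   [absorption]
= p ∧ p ∧ ¬¬¬p   [De Morgan]
= p ∧ p ∧ ¬p   [double negation]
= p ∧ ¬p   [idempotence]
= False   [complement]

False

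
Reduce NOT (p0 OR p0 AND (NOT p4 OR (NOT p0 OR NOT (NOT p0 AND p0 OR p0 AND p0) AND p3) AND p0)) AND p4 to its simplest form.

NOT p0 AND p4

NOT (p0 OR p0 AND (NOT p4 OR (NOT p0 OR NOT (NOT p0 AND p0 OR p0 AND p0) AND p3) AND p0)) AND p4
= NOT (p0 OR p0 AND (NOT p4 OR (NOT p0 OR NOT p0 AND p3) AND p0)) AND p4   — distribution
= NOT (p0 OR p0 AND (NOT p4 OR NOT p0 AND p0)) AND p4   — absorption
= NOT (p0 OR p0 AND NOT p4) AND p4   — complement / identity
= NOT p0 AND p4   — absorption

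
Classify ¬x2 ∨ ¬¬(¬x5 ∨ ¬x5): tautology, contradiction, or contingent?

contingent

¬x2 ∨ ¬¬(¬x5 ∨ ¬x5)
= ¬x2 ∨ ¬x5 ∨ ¬x5   — double negation
= ¬x2 ∨ ¬x5   — idempotence
This depends on x2, x5, so it is not a constant.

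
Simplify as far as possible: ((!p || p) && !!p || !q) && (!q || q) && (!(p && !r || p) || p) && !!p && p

((!p || p) && !!p || !q) && (!q || q) && (!(p && !r || p) || p) && !!p && p
= ((!p || p) && !!p || !q) && (!(p && !r || p) || p) && !!p && p   — complement / identity
= ((!p || p) && !!p || !q) && (!p || p) && !!p && p   — absorption
= (!p || p) && !!p && p   — absorption
= (!p || p) && p && p   — double negation
= p && p   — complement / identity
= p   — idempotence

p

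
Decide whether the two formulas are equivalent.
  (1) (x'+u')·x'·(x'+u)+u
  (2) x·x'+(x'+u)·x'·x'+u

E1: (x'+u')·x'·(x'+u)+u
    = (x'+u')·x'+u
    = x'+u
E2: x·x'+(x'+u)·x'·x'+u
    = x·x'+x'·x'+u
    = x'+u
Both reduce to x'+u, so they are equivalent.

Yes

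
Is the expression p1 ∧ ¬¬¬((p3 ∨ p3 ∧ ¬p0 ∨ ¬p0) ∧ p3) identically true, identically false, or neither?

p1 ∧ ¬¬¬((p3 ∨ p3 ∧ ¬p0 ∨ ¬p0) ∧ p3)
= p1 ∧ ¬¬¬((p3 ∨ ¬p0) ∧ p3)   [absorption]
= p1 ∧ ¬((p3 ∨ ¬p0) ∧ p3)   [double negation]
= p1 ∧ ¬p3   [absorption]
This depends on p1, p3, so it is not a constant.

neither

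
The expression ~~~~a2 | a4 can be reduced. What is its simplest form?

a2 | a4

~~~~a2 | a4
= ~~a2 | a4   (double negation)
= a2 | a4   (double negation)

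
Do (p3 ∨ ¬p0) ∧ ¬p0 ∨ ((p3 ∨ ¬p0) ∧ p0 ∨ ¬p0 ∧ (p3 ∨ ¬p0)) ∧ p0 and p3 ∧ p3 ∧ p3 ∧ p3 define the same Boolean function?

E1: (p3 ∨ ¬p0) ∧ ¬p0 ∨ ((p3 ∨ ¬p0) ∧ p0 ∨ ¬p0 ∧ (p3 ∨ ¬p0)) ∧ p0
    = (p3 ∨ ¬p0) ∧ ¬p0 ∨ (p3 ∨ ¬p0) ∧ p0   [distribution]
    = p3 ∨ ¬p0   [distribution]
E2: p3 ∧ p3 ∧ p3 ∧ p3
    = p3 ∧ p3   [idempotence]
    = p3   [idempotence]
These differ: at p0=0, p3=0, E1 = 1 but E2 = 0.

No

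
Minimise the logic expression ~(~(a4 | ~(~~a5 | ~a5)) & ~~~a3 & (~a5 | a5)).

~(~(a4 | ~(~~a5 | ~a5)) & ~~~a3 & (~a5 | a5))
= ~(~(a4 | ~(~~a5 | ~a5)) & ~a3 & (~a5 | a5))
= ~(~(a4 | ~(~~a5 | ~a5)) & ~a3)
= ~(~(a4 | ~a5 & a5) & ~a3)
= a4 | ~a5 & a5 | a3
= a4 | a3

a4 | a3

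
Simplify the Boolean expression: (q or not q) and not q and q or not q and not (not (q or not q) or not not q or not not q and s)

(q or not q) and not q and q or not q and not (not (q or not q) or not not q or not not q and s)
= (q or not q) and not q and q or not q and not (not (q or not q) or not not q)   [absorption]
= (q or not q) and not q and q or not q and (q or not q) and not q   [De Morgan]
= (q or not q) and not q   [distribution]
= not q   [complement / identity]

not q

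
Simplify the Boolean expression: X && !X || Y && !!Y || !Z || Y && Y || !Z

Y || !Z

X && !X || Y && !!Y || !Z || Y && Y || !Z
= X && !X || Y && Y || !Z || Y && Y || !Z
= X && !X || Y && Y || !Z
= X && !X || Y || !Z
= Y || !Z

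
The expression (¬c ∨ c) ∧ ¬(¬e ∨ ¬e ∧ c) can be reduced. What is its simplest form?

(¬c ∨ c) ∧ ¬(¬e ∨ ¬e ∧ c)
= (¬c ∨ c) ∧ ¬¬e
= (¬c ∨ c) ∧ e
= e

e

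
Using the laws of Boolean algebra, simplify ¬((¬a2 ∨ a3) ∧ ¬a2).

a2

¬((¬a2 ∨ a3) ∧ ¬a2)
= ¬¬a2   — absorption
= a2   — double negation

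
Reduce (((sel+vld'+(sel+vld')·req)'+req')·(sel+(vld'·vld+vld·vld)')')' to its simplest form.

sel+vld'

(((sel+vld'+(sel+vld')·req)'+req')·(sel+(vld'·vld+vld·vld)')')'
= (((sel+vld')'+req')·(sel+(vld'·vld+vld·vld)')')'
= (((sel+vld')'+req')·(sel+vld')')'
= ((sel+vld')')'
= sel+vld'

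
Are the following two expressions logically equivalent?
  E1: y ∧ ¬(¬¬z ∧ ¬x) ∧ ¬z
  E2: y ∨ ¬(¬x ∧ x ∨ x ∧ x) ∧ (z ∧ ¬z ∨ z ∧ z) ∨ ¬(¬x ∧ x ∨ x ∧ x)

E1: y ∧ ¬(¬¬z ∧ ¬x) ∧ ¬z
    = y ∧ (¬z ∨ x) ∧ ¬z   [De Morgan]
    = y ∧ ¬z   [absorption]
E2: y ∨ ¬(¬x ∧ x ∨ x ∧ x) ∧ (z ∧ ¬z ∨ z ∧ z) ∨ ¬(¬x ∧ x ∨ x ∧ x)
    = y ∨ ¬(¬x ∧ x ∨ x ∧ x) ∧ z ∨ ¬(¬x ∧ x ∨ x ∧ x)   [distribution]
    = y ∨ ¬(¬x ∧ x ∨ x ∧ x)   [absorption]
    = y ∨ ¬x   [distribution]
These differ: at x=0, y=1, z=1, E1 = 0 but E2 = 1.

No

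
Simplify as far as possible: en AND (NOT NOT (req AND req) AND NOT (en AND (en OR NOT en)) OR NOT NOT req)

en AND (NOT NOT (req AND req) AND NOT (en AND (en OR NOT en)) OR NOT NOT req)
= en AND (NOT NOT (req AND req) AND NOT en OR NOT NOT req)
= en AND (NOT NOT req AND NOT en OR NOT NOT req)
= en AND NOT NOT req
= en AND req

en AND req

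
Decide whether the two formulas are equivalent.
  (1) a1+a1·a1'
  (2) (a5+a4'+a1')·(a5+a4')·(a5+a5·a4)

E1: a1+a1·a1'
    = a1   (complement / identity)
E2: (a5+a4'+a1')·(a5+a4')·(a5+a5·a4)
    = (a5+a4'+a1')·(a5+a4')·a5   (absorption)
    = (a5+a4')·a5   (absorption)
    = a5   (absorption)
These differ: at a1=0, a4=0, a5=1, E1 = 0 but E2 = 1.

No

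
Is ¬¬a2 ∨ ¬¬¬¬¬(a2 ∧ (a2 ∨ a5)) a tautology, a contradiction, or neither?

tautology

¬¬a2 ∨ ¬¬¬¬¬(a2 ∧ (a2 ∨ a5))
= ¬¬a2 ∨ ¬¬¬¬¬a2   [absorption]
= ¬¬a2 ∨ ¬¬¬a2   [double negation]
= ¬¬a2 ∨ ¬a2   [double negation]
= a2 ∨ ¬a2   [double negation]
= True   [complement]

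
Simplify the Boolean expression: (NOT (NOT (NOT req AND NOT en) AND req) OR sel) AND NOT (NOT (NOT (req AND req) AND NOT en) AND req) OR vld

NOT req OR vld

(NOT (NOT (NOT req AND NOT en) AND req) OR sel) AND NOT (NOT (NOT (req AND req) AND NOT en) AND req) OR vld
= (NOT (NOT (NOT req AND NOT en) AND req) OR sel) AND NOT (NOT (NOT req AND NOT en) AND req) OR vld   [idempotence]
= NOT (NOT (NOT req AND NOT en) AND req) OR vld   [absorption]
= NOT ((req OR en) AND req) OR vld   [De Morgan]
= NOT req OR vld   [absorption]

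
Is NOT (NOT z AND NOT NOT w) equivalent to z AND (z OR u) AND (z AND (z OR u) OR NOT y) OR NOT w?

Yes

E1: NOT (NOT z AND NOT NOT w)
    = z OR NOT w   — De Morgan
E2: z AND (z OR u) AND (z AND (z OR u) OR NOT y) OR NOT w
    = z AND (z OR u) OR NOT w   — absorption
    = z OR NOT w   — absorption
Both reduce to z OR NOT w, so they are equivalent.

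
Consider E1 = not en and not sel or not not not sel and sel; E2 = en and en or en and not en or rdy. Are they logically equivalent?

No

E1: not en and not sel or not not not sel and sel
    = not en and not sel or not sel and sel
    = not en and not sel
E2: en and en or en and not en or rdy
    = en or rdy
These differ: at en=1, rdy=1, sel=1, E1 = 0 but E2 = 1.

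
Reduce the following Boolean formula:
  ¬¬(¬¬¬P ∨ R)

¬¬(¬¬¬P ∨ R)
= ¬¬(¬P ∨ R)   (double negation)
= ¬P ∨ R   (double negation)

¬P ∨ R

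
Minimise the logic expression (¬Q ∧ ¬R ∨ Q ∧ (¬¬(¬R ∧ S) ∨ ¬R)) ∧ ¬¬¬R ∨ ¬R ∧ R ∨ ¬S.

(¬Q ∧ ¬R ∨ Q ∧ (¬¬(¬R ∧ S) ∨ ¬R)) ∧ ¬¬¬R ∨ ¬R ∧ R ∨ ¬S
= (¬Q ∧ ¬R ∨ Q ∧ (¬¬(¬R ∧ S) ∨ ¬R)) ∧ ¬R ∨ ¬R ∧ R ∨ ¬S   (double negation)
= (¬Q ∧ ¬R ∨ Q ∧ (¬R ∧ S ∨ ¬R)) ∧ ¬R ∨ ¬R ∧ R ∨ ¬S   (double negation)
= (¬Q ∧ ¬R ∨ Q ∧ ¬R) ∧ ¬R ∨ ¬R ∧ R ∨ ¬S   (absorption)
= ¬R ∧ ¬R ∨ ¬R ∧ R ∨ ¬S   (distribution)
= ¬R ∨ ¬S   (distribution)

¬R ∨ ¬S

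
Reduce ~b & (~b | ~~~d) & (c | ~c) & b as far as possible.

~b & (~b | ~~~d) & (c | ~c) & b
= ~b & (~b | ~d) & (c | ~c) & b
= ~b & (c | ~c) & b
= ~b & b
= 0

0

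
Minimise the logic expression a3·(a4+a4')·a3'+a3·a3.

a3

a3·(a4+a4')·a3'+a3·a3
= a3·a3'+a3·a3   [complement / identity]
= a3·a3   [complement / identity]
= a3   [idempotence]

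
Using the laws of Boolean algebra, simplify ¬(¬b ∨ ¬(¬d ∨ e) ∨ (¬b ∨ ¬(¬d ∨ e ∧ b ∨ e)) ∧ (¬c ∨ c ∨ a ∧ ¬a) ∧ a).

¬(¬b ∨ ¬(¬d ∨ e) ∨ (¬b ∨ ¬(¬d ∨ e ∧ b ∨ e)) ∧ (¬c ∨ c ∨ a ∧ ¬a) ∧ a)
= ¬(¬b ∨ ¬(¬d ∨ e) ∨ (¬b ∨ ¬(¬d ∨ e ∧ b ∨ e)) ∧ (¬c ∨ c) ∧ a)   (complement / identity)
= ¬(¬b ∨ ¬(¬d ∨ e) ∨ (¬b ∨ ¬(¬d ∨ e)) ∧ (¬c ∨ c) ∧ a)   (absorption)
= ¬(¬b ∨ ¬(¬d ∨ e) ∨ (¬b ∨ ¬(¬d ∨ e)) ∧ a)   (complement / identity)
= ¬(¬b ∨ ¬(¬d ∨ e))   (absorption)
= b ∧ (¬d ∨ e)   (De Morgan)

b ∧ (¬d ∨ e)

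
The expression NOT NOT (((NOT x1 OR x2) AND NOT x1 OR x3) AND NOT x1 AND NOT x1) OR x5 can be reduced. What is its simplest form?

NOT NOT (((NOT x1 OR x2) AND NOT x1 OR x3) AND NOT x1 AND NOT x1) OR x5
= NOT NOT ((NOT x1 OR x3) AND NOT x1 AND NOT x1) OR x5
= NOT NOT (NOT x1 AND NOT x1) OR x5
= NOT (x1 OR x1) OR x5
= NOT x1 OR x5

NOT x1 OR x5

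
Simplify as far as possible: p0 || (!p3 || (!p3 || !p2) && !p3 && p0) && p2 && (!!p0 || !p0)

p0 || (!p3 || (!p3 || !p2) && !p3 && p0) && p2 && (!!p0 || !p0)
= p0 || (!p3 || !p3 && p0) && p2 && (!!p0 || !p0)   [absorption]
= p0 || (!p3 || !p3 && p0) && p2 && (p0 || !p0)   [double negation]
= p0 || !p3 && p2 && (p0 || !p0)   [absorption]
= p0 || !p3 && p2   [complement / identity]

p0 || !p3 && p2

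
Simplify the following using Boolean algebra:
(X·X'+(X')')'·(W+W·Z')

X'·W

(X·X'+(X')')'·(W+W·Z')
= (X·X'+X)'·(W+W·Z')   [double negation]
= (X·X'+X)'·W   [absorption]
= X'·W   [complement / identity]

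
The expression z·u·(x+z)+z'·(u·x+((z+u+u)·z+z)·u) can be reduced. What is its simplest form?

z·u·(x+z)+z'·(u·x+((z+u+u)·z+z)·u)
= z·u·(x+z)+z'·u·(x+(z+u+u)·z+z)   — distribution
= z·u·(x+z)+z'·u·(x+(z+u)·z+z)   — idempotence
= z·u·(x+z)+z'·u·(x+z+z)   — absorption
= z·u·(x+z)+z'·u·(x+z)   — idempotence
= u·(x+z)   — distribution

u·(x+z)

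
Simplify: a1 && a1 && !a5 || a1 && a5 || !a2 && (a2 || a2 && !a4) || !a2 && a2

a1 && a1 && !a5 || a1 && a5 || !a2 && (a2 || a2 && !a4) || !a2 && a2
= a1 && !a5 || a1 && a5 || !a2 && (a2 || a2 && !a4) || !a2 && a2   — idempotence
= a1 && !a5 || a1 && a5 || !a2 && a2 || !a2 && a2   — absorption
= a1 && !a5 || a1 && a5 || !a2 && a2   — complement / identity
= a1 && !a5 || a1 && a5   — complement / identity
= a1   — distribution

a1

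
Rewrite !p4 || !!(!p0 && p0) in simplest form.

!p4 || !!(!p0 && p0)
= !p4 || !p0 && p0   [double negation]
= !p4   [complement / identity]

!p4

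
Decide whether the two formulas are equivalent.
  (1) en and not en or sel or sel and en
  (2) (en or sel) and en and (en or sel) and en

No

E1: en and not en or sel or sel and en
    = en and not en or sel   [absorption]
    = sel   [complement / identity]
E2: (en or sel) and en and (en or sel) and en
    = (en or sel) and en   [idempotence]
    = en   [absorption]
These differ: at en=0, sel=1, E1 = 1 but E2 = 0.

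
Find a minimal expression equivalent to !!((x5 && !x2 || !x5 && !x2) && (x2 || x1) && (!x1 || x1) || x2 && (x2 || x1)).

!!((x5 && !x2 || !x5 && !x2) && (x2 || x1) && (!x1 || x1) || x2 && (x2 || x1))
= !!(!x2 && (x2 || x1) && (!x1 || x1) || x2 && (x2 || x1))   [distribution]
= !!(!x2 && (x2 || x1) || x2 && (x2 || x1))   [complement / identity]
= !x2 && (x2 || x1) || x2 && (x2 || x1)   [double negation]
= x2 || x1   [distribution]

x2 || x1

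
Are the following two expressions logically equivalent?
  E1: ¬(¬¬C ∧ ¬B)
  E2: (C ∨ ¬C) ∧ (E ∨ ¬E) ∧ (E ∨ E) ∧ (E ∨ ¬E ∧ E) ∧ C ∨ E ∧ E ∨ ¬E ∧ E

No

E1: ¬(¬¬C ∧ ¬B)
    = ¬C ∨ B   — De Morgan
E2: (C ∨ ¬C) ∧ (E ∨ ¬E) ∧ (E ∨ E) ∧ (E ∨ ¬E ∧ E) ∧ C ∨ E ∧ E ∨ ¬E ∧ E
    = (E ∨ ¬E) ∧ (E ∨ E) ∧ (E ∨ ¬E ∧ E) ∧ C ∨ E ∧ E ∨ ¬E ∧ E   — complement / identity
    = (E ∨ ¬E ∧ E) ∧ (E ∨ ¬E ∧ E) ∧ C ∨ E ∧ E ∨ ¬E ∧ E   — distribution
    = (E ∧ E ∨ ¬E ∧ E) ∧ C ∨ E ∧ E ∨ ¬E ∧ E   — distribution
    = E ∧ E ∨ ¬E ∧ E   — absorption
    = E   — distribution
These differ: at B=0, C=0, E=0, E1 = 1 but E2 = 0.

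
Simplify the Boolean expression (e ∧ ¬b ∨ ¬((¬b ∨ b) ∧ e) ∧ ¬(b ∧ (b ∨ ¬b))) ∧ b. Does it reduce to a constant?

False

(e ∧ ¬b ∨ ¬((¬b ∨ b) ∧ e) ∧ ¬(b ∧ (b ∨ ¬b))) ∧ b
= (e ∧ ¬b ∨ ¬((¬b ∨ b) ∧ e) ∧ ¬b) ∧ b   (complement / identity)
= (e ∧ ¬b ∨ ¬e ∧ ¬b) ∧ b   (complement / identity)
= ¬b ∧ b   (distribution)
= False   (complement)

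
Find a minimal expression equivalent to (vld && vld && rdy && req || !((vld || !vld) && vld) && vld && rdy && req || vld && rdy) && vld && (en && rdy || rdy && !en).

(vld && vld && rdy && req || !((vld || !vld) && vld) && vld && rdy && req || vld && rdy) && vld && (en && rdy || rdy && !en)
= (vld && vld && rdy && req || !vld && vld && rdy && req || vld && rdy) && vld && (en && rdy || rdy && !en)   [complement / identity]
= (vld && rdy && req || vld && rdy) && vld && (en && rdy || rdy && !en)   [distribution]
= (vld && rdy && req || vld && rdy) && vld && rdy   [distribution]
= vld && rdy && vld && rdy   [absorption]
= vld && rdy   [idempotence]

vld && rdy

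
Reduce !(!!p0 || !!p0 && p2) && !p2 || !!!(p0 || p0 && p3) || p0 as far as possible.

true

!(!!p0 || !!p0 && p2) && !p2 || !!!(p0 || p0 && p3) || p0
= !(!!p0 || !!p0 && p2) && !p2 || !!!p0 || p0   — absorption
= !!!p0 && !p2 || !!!p0 || p0   — absorption
= !!!p0 || p0   — absorption
= !p0 || p0   — double negation
= true   — complement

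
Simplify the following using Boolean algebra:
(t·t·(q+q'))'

(t·t·(q+q'))'
= (t·t)'   (complement / identity)
= t'   (idempotence)

t'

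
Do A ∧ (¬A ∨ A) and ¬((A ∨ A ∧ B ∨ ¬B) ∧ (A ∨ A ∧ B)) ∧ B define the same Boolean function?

No

E1: A ∧ (¬A ∨ A)
    = A   [complement / identity]
E2: ¬((A ∨ A ∧ B ∨ ¬B) ∧ (A ∨ A ∧ B)) ∧ B
    = ¬(A ∨ A ∧ B) ∧ B   [absorption]
    = ¬A ∧ B   [absorption]
These differ: at A=1, B=1, E1 = 1 but E2 = 0.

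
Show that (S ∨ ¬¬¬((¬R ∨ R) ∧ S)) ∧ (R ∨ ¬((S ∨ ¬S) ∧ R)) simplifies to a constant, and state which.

(S ∨ ¬¬¬((¬R ∨ R) ∧ S)) ∧ (R ∨ ¬((S ∨ ¬S) ∧ R))
= (S ∨ ¬¬¬((¬R ∨ R) ∧ S)) ∧ (R ∨ ¬R)   [complement / identity]
= (S ∨ ¬¬¬S) ∧ (R ∨ ¬R)   [complement / identity]
= S ∨ ¬¬¬S   [complement / identity]
= S ∨ ¬S   [double negation]
= True   [complement]

True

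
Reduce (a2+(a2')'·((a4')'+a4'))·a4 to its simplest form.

a2·a4

(a2+(a2')'·((a4')'+a4'))·a4
= (a2+(a2')'·(a4+a4'))·a4
= (a2+(a2')')·a4
= (a2+a2)·a4
= a2·a4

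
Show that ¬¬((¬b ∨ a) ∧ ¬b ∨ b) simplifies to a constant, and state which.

¬¬((¬b ∨ a) ∧ ¬b ∨ b)
= ¬¬(¬b ∨ b)   — absorption
= ¬b ∨ b   — double negation
= True   — complement

True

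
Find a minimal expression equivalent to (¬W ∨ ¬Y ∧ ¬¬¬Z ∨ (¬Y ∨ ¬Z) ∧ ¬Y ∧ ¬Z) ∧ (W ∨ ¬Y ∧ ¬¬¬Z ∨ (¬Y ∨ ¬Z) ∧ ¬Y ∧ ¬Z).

¬Y ∧ ¬Z

(¬W ∨ ¬Y ∧ ¬¬¬Z ∨ (¬Y ∨ ¬Z) ∧ ¬Y ∧ ¬Z) ∧ (W ∨ ¬Y ∧ ¬¬¬Z ∨ (¬Y ∨ ¬Z) ∧ ¬Y ∧ ¬Z)
= ¬Y ∧ ¬¬¬Z ∨ (¬Y ∨ ¬Z) ∧ ¬Y ∧ ¬Z ∨ ¬W ∧ W   — distribution
= ¬Y ∧ ¬¬¬Z ∨ ¬Y ∧ ¬Z ∨ ¬W ∧ W   — absorption
= ¬Y ∧ ¬¬¬Z ∨ ¬Y ∧ ¬Z   — complement / identity
= ¬Y ∧ ¬Z ∨ ¬Y ∧ ¬Z   — double negation
= ¬Y ∧ ¬Z   — idempotence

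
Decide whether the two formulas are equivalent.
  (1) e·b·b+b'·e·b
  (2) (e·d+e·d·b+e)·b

Yes

E1: e·b·b+b'·e·b
    = e·b
E2: (e·d+e·d·b+e)·b
    = (e·d+e)·b
    = e·b
Both reduce to e·b, so they are equivalent.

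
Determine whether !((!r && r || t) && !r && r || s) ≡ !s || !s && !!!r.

Yes

E1: !((!r && r || t) && !r && r || s)
    = !(!r && r || s)   [absorption]
    = !s   [complement / identity]
E2: !s || !s && !!!r
    = !s || !s && !r   [double negation]
    = !s   [absorption]
Both reduce to !s, so they are equivalent.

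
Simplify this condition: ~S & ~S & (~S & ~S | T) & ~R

~S & ~R

~S & ~S & (~S & ~S | T) & ~R
= ~S & ~S & ~R
= ~S & ~R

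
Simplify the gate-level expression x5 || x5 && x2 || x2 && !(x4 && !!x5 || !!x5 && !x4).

x5 || x5 && x2 || x2 && !(x4 && !!x5 || !!x5 && !x4)
= x5 || x5 && x2 || x2 && !!!x5   — distribution
= x5 || x5 && x2 || x2 && !x5   — double negation
= x5 || x2   — distribution

x5 || x2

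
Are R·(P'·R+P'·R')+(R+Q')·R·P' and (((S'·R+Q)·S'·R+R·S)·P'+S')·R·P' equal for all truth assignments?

E1: R·(P'·R+P'·R')+(R+Q')·R·P'
    = R·P'+(R+Q')·R·P'   [distribution]
    = R·P'+R·P'   [absorption]
    = R·P'   [idempotence]
E2: (((S'·R+Q)·S'·R+R·S)·P'+S')·R·P'
    = ((S'·R+R·S)·P'+S')·R·P'   [absorption]
    = (R·P'+S')·R·P'   [distribution]
    = R·P'   [absorption]
Both reduce to R·P', so they are equivalent.

Yes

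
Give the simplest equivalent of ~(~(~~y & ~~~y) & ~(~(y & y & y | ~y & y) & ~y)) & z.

~y & z

~(~(~~y & ~~~y) & ~(~(y & y & y | ~y & y) & ~y)) & z
= ~(~(~~y & ~~~y) & ~(~(y & y | ~y & y) & ~y)) & z   — idempotence
= ~(~(~~y & ~~~y) & ~(~y & ~y)) & z   — distribution
= (~~y & ~~~y | ~y & ~y) & z   — De Morgan
= (~~y & ~y | ~y & ~y) & z   — double negation
= (y & ~y | ~y & ~y) & z   — double negation
= ~y & z   — distribution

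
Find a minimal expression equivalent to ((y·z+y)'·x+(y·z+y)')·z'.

((y·z+y)'·x+(y·z+y)')·z'
= (y·z+y)'·z'
= y'·z'

y'·z'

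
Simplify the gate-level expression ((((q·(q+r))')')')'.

q

((((q·(q+r))')')')'
= ((q·(q+r))')'   [double negation]
= (q')'   [absorption]
= q   [double negation]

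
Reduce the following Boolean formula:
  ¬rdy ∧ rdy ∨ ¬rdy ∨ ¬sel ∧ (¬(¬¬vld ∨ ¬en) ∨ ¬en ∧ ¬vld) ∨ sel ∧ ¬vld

¬rdy ∧ rdy ∨ ¬rdy ∨ ¬sel ∧ (¬(¬¬vld ∨ ¬en) ∨ ¬en ∧ ¬vld) ∨ sel ∧ ¬vld
= ¬rdy ∧ rdy ∨ ¬rdy ∨ ¬sel ∧ (¬vld ∧ en ∨ ¬en ∧ ¬vld) ∨ sel ∧ ¬vld   — De Morgan
= ¬rdy ∨ ¬sel ∧ (¬vld ∧ en ∨ ¬en ∧ ¬vld) ∨ sel ∧ ¬vld   — complement / identity
= ¬rdy ∨ ¬sel ∧ ¬vld ∨ sel ∧ ¬vld   — distribution
= ¬rdy ∨ ¬vld   — distribution

¬rdy ∨ ¬vld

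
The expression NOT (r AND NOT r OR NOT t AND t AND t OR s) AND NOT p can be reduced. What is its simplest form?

NOT s AND NOT p

NOT (r AND NOT r OR NOT t AND t AND t OR s) AND NOT p
= NOT (NOT t AND t AND t OR s) AND NOT p   (complement / identity)
= NOT (NOT t AND t OR s) AND NOT p   (idempotence)
= NOT s AND NOT p   (complement / identity)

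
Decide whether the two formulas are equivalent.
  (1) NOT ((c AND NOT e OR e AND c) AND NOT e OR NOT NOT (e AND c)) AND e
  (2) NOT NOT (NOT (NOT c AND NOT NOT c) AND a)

No

E1: NOT ((c AND NOT e OR e AND c) AND NOT e OR NOT NOT (e AND c)) AND e
    = NOT (c AND NOT e OR NOT NOT (e AND c)) AND e   [distribution]
    = NOT (c AND NOT e OR e AND c) AND e   [double negation]
    = NOT c AND e   [distribution]
E2: NOT NOT (NOT (NOT c AND NOT NOT c) AND a)
    = NOT NOT ((c OR NOT c) AND a)   [De Morgan]
    = (c OR NOT c) AND a   [double negation]
    = a   [complement / identity]
These differ: at a=1, c=0, e=0, E1 = 0 but E2 = 1.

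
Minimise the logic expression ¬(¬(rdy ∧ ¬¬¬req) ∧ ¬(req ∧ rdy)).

rdy

¬(¬(rdy ∧ ¬¬¬req) ∧ ¬(req ∧ rdy))
= rdy ∧ ¬¬¬req ∨ req ∧ rdy
= rdy ∧ ¬req ∨ req ∧ rdy
= rdy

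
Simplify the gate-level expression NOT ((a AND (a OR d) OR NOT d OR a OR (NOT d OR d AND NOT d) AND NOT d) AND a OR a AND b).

NOT ((a AND (a OR d) OR NOT d OR a OR (NOT d OR d AND NOT d) AND NOT d) AND a OR a AND b)
= NOT ((a AND (a OR d) OR NOT d OR a OR NOT d AND NOT d) AND a OR a AND b)
= NOT ((a OR NOT d OR a OR NOT d AND NOT d) AND a OR a AND b)
= NOT ((a OR NOT d OR a OR NOT d) AND a OR a AND b)
= NOT ((a OR NOT d) AND a OR a AND b)
= NOT (a OR a AND b)
= NOT a

NOT a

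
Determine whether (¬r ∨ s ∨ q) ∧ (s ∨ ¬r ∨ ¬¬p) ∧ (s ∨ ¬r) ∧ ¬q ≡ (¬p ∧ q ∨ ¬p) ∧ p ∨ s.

E1: (¬r ∨ s ∨ q) ∧ (s ∨ ¬r ∨ ¬¬p) ∧ (s ∨ ¬r) ∧ ¬q
    = (¬r ∨ s ∨ q) ∧ (s ∨ ¬r ∨ p) ∧ (s ∨ ¬r) ∧ ¬q   — double negation
    = (¬r ∨ s ∨ q) ∧ (s ∨ ¬r) ∧ ¬q   — absorption
    = (¬r ∨ (s ∨ q) ∧ s) ∧ ¬q   — distribution
    = (¬r ∨ s) ∧ ¬q   — absorption
E2: (¬p ∧ q ∨ ¬p) ∧ p ∨ s
    = ¬p ∧ p ∨ s   — absorption
    = s   — complement / identity
These differ: at p=0, q=1, r=1, s=1, E1 = 0 but E2 = 1.

No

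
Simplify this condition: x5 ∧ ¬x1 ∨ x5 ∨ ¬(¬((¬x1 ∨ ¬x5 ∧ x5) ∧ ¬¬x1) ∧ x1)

x5 ∧ ¬x1 ∨ x5 ∨ ¬(¬((¬x1 ∨ ¬x5 ∧ x5) ∧ ¬¬x1) ∧ x1)
= x5 ∧ ¬x1 ∨ x5 ∨ ¬(¬(¬x1 ∧ ¬¬x1) ∧ x1)
= x5 ∧ ¬x1 ∨ x5 ∨ ¬((x1 ∨ ¬x1) ∧ x1)
= x5 ∨ ¬((x1 ∨ ¬x1) ∧ x1)
= x5 ∨ ¬x1

x5 ∨ ¬x1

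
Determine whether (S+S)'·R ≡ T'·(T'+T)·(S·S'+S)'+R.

No

E1: (S+S)'·R
    = S'·R
E2: T'·(T'+T)·(S·S'+S)'+R
    = T'·(S·S'+S)'+R
    = T'·S'+R
These differ: at R=0, S=0, T=0, E1 = 0 but E2 = 1.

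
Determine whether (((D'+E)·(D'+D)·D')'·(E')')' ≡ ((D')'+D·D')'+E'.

E1: (((D'+E)·(D'+D)·D')'·(E')')'
    = (((D'+E)·D')'·(E')')'   [complement / identity]
    = (D'+E)·D'+E'   [De Morgan]
    = D'+E'   [absorption]
E2: ((D')'+D·D')'+E'
    = ((D')')'+E'   [complement / identity]
    = D'+E'   [double negation]
Both reduce to D'+E', so they are equivalent.

Yes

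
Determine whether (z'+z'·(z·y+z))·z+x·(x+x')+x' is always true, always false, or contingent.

(z'+z'·(z·y+z))·z+x·(x+x')+x'
= (z'+z'·(z·y+z))·z+x+x'
= (z'+z'·z)·z+x+x'
= z'·z+x+x'
= x+x'
= 1

always true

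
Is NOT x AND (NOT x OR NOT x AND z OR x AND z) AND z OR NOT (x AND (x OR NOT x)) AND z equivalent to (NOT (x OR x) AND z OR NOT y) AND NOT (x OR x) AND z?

Yes

E1: NOT x AND (NOT x OR NOT x AND z OR x AND z) AND z OR NOT (x AND (x OR NOT x)) AND z
    = NOT x AND (NOT x OR NOT x AND z OR x AND z) AND z OR NOT x AND z
    = NOT x AND (NOT x OR z) AND z OR NOT x AND z
    = NOT x AND z OR NOT x AND z
    = NOT x AND z
E2: (NOT (x OR x) AND z OR NOT y) AND NOT (x OR x) AND z
    = NOT (x OR x) AND z
    = NOT x AND z
Both reduce to NOT x AND z, so they are equivalent.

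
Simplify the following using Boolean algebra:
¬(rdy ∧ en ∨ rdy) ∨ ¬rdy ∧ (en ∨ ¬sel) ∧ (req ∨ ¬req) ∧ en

¬(rdy ∧ en ∨ rdy) ∨ ¬rdy ∧ (en ∨ ¬sel) ∧ (req ∨ ¬req) ∧ en
= ¬(rdy ∧ en ∨ rdy) ∨ ¬rdy ∧ (en ∨ ¬sel) ∧ en
= ¬rdy ∨ ¬rdy ∧ (en ∨ ¬sel) ∧ en
= ¬rdy ∨ ¬rdy ∧ en
= ¬rdy

¬rdy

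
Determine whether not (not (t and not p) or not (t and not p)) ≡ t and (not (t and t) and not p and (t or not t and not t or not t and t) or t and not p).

E1: not (not (t and not p) or not (t and not p))
    = not not (t and not p)   — idempotence
    = t and not p   — double negation
E2: t and (not (t and t) and not p and (t or not t and not t or not t and t) or t and not p)
    = t and (not t and not p and (t or not t and not t or not t and t) or t and not p)   — idempotence
    = t and (not t and not p and (t or not t) or t and not p)   — distribution
    = t and (not t and not p or t and not p)   — complement / identity
    = t and not p   — distribution
Both reduce to t and not p, so they are equivalent.

Yes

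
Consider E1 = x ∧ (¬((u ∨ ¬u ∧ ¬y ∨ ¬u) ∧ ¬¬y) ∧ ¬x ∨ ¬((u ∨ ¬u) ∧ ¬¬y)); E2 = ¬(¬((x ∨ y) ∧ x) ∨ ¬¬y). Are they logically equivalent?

Yes

E1: x ∧ (¬((u ∨ ¬u ∧ ¬y ∨ ¬u) ∧ ¬¬y) ∧ ¬x ∨ ¬((u ∨ ¬u) ∧ ¬¬y))
    = x ∧ (¬((u ∨ ¬u) ∧ ¬¬y) ∧ ¬x ∨ ¬((u ∨ ¬u) ∧ ¬¬y))
    = x ∧ ¬((u ∨ ¬u) ∧ ¬¬y)
    = x ∧ ¬((u ∨ ¬u) ∧ y)
    = x ∧ ¬y
E2: ¬(¬((x ∨ y) ∧ x) ∨ ¬¬y)
    = ¬(¬x ∨ ¬¬y)
    = x ∧ ¬y
Both reduce to x ∧ ¬y, so they are equivalent.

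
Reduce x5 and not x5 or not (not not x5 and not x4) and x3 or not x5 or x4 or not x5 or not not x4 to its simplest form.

x5 and not x5 or not (not not x5 and not x4) and x3 or not x5 or x4 or not x5 or not not x4
= x5 and not x5 or not (not not x5 and not x4) and x3 or not x5 or x4 or not x5 or x4   — double negation
= x5 and not x5 or (not x5 or x4) and x3 or not x5 or x4 or not x5 or x4   — De Morgan
= (not x5 or x4) and x3 or not x5 or x4 or not x5 or x4   — complement / identity
= not x5 or x4 or not x5 or x4   — absorption
= not x5 or x4   — idempotence

not x5 or x4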